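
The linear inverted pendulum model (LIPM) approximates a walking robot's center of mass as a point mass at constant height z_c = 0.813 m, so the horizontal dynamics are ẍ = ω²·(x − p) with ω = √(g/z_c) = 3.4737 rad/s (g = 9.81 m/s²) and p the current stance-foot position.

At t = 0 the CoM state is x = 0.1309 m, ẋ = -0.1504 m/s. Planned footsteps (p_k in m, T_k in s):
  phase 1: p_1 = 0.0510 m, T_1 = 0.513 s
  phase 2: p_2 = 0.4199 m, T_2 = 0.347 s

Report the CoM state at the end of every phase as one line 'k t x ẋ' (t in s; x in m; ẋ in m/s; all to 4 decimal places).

1 0.5130 0.1701 0.3417
2 0.8600 0.1150 -0.6967

phase 1: p=0.0510, T=0.513, ωT=1.782008, cosh=3.055038, sinh=2.886738; start (x,ẋ)=(0.130900, -0.150400) → end (x,ẋ)=(0.170111, 0.341733)
phase 2: p=0.4199, T=0.347, ωT=1.205374, cosh=1.818793, sinh=1.519213; start (x,ẋ)=(0.170111, 0.341733) → end (x,ẋ)=(0.115041, -0.696668)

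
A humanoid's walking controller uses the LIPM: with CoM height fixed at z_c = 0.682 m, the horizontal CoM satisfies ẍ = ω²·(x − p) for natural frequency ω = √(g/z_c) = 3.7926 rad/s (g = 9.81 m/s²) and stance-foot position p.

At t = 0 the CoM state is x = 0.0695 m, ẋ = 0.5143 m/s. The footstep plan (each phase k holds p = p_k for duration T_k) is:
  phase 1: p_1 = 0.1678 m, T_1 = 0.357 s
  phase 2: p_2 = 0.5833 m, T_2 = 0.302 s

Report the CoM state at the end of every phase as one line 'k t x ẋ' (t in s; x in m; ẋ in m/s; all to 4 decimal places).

1 0.3570 0.2098 0.3885
2 0.6590 0.0816 -1.3285

phase 1: p=0.1678, T=0.357, ωT=1.353958, cosh=2.065470, sinh=1.807254; start (x,ẋ)=(0.069500, 0.514300) → end (x,ẋ)=(0.209839, 0.388504)
phase 2: p=0.5833, T=0.302, ωT=1.145365, cosh=1.730848, sinh=1.412741; start (x,ẋ)=(0.209839, 0.388504) → end (x,ẋ)=(0.081613, -1.328547)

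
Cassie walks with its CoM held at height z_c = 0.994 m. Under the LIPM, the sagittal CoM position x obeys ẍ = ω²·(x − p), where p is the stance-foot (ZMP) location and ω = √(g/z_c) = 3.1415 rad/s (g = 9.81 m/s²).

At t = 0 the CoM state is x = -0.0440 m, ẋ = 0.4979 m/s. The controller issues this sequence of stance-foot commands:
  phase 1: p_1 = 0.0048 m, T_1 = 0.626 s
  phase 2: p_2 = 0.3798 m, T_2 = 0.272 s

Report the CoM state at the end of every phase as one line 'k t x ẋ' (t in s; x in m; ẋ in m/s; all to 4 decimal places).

1 0.6260 0.3822 1.2768
2 0.8980 0.7743 1.7794

phase 1: p=0.0048, T=0.626, ωT=1.966579, cosh=3.643061, sinh=3.503126; start (x,ẋ)=(-0.044000, 0.497900) → end (x,ẋ)=(0.382233, 1.276833)
phase 2: p=0.3798, T=0.272, ωT=0.854488, cosh=1.387836, sinh=0.962335; start (x,ẋ)=(0.382233, 1.276833) → end (x,ẋ)=(0.774309, 1.779390)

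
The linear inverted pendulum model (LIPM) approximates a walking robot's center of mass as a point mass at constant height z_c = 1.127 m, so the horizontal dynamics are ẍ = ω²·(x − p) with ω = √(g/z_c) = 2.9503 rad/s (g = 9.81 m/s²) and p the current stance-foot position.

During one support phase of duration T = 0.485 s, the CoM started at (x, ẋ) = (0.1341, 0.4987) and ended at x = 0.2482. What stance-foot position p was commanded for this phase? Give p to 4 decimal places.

ωT = 2.9503·0.485 = 1.430895; cosh(ωT) = 2.210769, sinh(ωT) = 1.971674
x(T) = p + (x₀−p)·cosh(ωT) + (ẋ₀/ω)·sinh(ωT) ⇒ p·(1 − cosh) = x(T) − x₀·cosh − (ẋ₀/ω)·sinh
numerator   = 0.2482 − (0.1341)·2.210769 − (0.4987/2.9503)·1.971674 = -0.381543
denominator = 1 − 2.210769 = -1.210769
p = -0.381543 / -1.210769 = 0.3151

p = 0.3151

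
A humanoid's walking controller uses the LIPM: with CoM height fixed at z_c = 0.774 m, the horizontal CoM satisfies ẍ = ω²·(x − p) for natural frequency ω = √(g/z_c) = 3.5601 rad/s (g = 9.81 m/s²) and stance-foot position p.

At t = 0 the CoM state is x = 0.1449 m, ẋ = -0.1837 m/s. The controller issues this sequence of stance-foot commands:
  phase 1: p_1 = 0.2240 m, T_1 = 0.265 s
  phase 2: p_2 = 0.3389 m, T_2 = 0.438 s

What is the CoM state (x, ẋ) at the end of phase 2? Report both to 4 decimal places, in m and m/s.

phase 1: p=0.2240, T=0.265, ωT=0.943426, cosh=1.479030, sinh=1.089738; start (x,ẋ)=(0.144900, -0.183700) → end (x,ẋ)=(0.050779, -0.578572)
phase 2: p=0.3389, T=0.438, ωT=1.559324, cosh=2.482941, sinh=2.272663; start (x,ẋ)=(0.050779, -0.578572) → end (x,ẋ)=(-0.745832, -3.767725)

x = -0.7458, ẋ = -3.7677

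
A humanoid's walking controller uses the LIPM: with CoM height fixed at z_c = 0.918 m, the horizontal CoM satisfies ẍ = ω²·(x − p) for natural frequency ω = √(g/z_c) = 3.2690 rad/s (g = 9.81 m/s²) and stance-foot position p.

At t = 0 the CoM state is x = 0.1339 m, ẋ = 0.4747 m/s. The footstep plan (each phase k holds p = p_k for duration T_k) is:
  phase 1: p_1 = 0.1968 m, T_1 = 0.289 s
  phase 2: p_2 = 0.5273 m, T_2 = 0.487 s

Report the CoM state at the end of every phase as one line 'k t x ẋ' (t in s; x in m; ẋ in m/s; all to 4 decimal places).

phase 1: p=0.1968, T=0.289, ωT=0.944741, cosh=1.480464, sinh=1.091683; start (x,ẋ)=(0.133900, 0.474700) → end (x,ẋ)=(0.262205, 0.478304)
phase 2: p=0.5273, T=0.487, ωT=1.592003, cosh=2.558549, sinh=2.355032; start (x,ẋ)=(0.262205, 0.478304) → end (x,ẋ)=(0.193618, -0.817095)

1 0.2890 0.2622 0.4783
2 0.7760 0.1936 -0.8171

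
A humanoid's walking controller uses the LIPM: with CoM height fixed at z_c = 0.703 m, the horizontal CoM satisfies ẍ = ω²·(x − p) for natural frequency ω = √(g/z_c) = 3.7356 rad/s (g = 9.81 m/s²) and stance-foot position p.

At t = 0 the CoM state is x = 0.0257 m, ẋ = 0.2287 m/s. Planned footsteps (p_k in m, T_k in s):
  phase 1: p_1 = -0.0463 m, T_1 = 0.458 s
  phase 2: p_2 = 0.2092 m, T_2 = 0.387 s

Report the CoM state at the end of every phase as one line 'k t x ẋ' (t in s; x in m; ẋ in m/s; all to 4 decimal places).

phase 1: p=-0.0463, T=0.458, ωT=1.710905, cosh=2.857334, sinh=2.676632; start (x,ẋ)=(0.025700, 0.228700) → end (x,ẋ)=(0.323296, 1.373388)
phase 2: p=0.2092, T=0.387, ωT=1.445677, cosh=2.240156, sinh=2.004570; start (x,ẋ)=(0.323296, 1.373388) → end (x,ẋ)=(1.201770, 3.930986)

1 0.4580 0.3233 1.3734
2 0.8450 1.2018 3.9310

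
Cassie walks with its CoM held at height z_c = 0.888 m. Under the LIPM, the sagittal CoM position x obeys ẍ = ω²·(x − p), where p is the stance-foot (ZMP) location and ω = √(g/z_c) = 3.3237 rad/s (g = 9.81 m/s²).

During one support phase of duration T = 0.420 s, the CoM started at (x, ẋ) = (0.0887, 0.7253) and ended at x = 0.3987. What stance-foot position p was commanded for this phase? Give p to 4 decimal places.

ωT = 3.3237·0.420 = 1.395954; cosh(ωT) = 2.143211, sinh(ωT) = 1.895615
x(T) = p + (x₀−p)·cosh(ωT) + (ẋ₀/ω)·sinh(ωT) ⇒ p·(1 − cosh) = x(T) − x₀·cosh − (ẋ₀/ω)·sinh
numerator   = 0.3987 − (0.0887)·2.143211 − (0.7253/3.3237)·1.895615 = -0.205065
denominator = 1 − 2.143211 = -1.143211
p = -0.205065 / -1.143211 = 0.1794

p = 0.1794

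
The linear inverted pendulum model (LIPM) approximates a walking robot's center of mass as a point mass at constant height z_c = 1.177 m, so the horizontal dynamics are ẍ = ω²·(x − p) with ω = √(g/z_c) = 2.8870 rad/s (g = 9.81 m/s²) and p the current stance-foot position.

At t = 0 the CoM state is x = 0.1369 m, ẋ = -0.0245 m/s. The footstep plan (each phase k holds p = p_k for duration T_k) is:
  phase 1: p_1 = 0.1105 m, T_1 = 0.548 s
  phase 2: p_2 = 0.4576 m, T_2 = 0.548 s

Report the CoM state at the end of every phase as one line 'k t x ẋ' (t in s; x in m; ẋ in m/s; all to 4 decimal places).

phase 1: p=0.1105, T=0.548, ωT=1.582076, cosh=2.535297, sinh=2.329749; start (x,ẋ)=(0.136900, -0.024500) → end (x,ẋ)=(0.157661, 0.115451)
phase 2: p=0.4576, T=0.548, ωT=1.582076, cosh=2.535297, sinh=2.329749; start (x,ẋ)=(0.157661, 0.115451) → end (x,ẋ)=(-0.209668, -1.724683)

1 0.5480 0.1577 0.1155
2 1.0960 -0.2097 -1.7247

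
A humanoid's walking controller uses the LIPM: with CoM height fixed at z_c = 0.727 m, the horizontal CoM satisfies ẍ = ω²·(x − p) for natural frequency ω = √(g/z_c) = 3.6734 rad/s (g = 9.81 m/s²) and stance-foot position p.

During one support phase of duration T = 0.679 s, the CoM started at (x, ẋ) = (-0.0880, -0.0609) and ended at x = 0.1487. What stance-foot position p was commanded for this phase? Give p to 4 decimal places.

p = -0.1540

ωT = 3.6734·0.679 = 2.494239; cosh(ωT) = 6.097533, sinh(ωT) = 6.014974
x(T) = p + (x₀−p)·cosh(ωT) + (ẋ₀/ω)·sinh(ωT) ⇒ p·(1 − cosh) = x(T) − x₀·cosh − (ẋ₀/ω)·sinh
numerator   = 0.1487 − (-0.0880)·6.097533 − (-0.0609/3.6734)·6.014974 = 0.785003
denominator = 1 − 6.097533 = -5.097533
p = 0.785003 / -5.097533 = -0.1540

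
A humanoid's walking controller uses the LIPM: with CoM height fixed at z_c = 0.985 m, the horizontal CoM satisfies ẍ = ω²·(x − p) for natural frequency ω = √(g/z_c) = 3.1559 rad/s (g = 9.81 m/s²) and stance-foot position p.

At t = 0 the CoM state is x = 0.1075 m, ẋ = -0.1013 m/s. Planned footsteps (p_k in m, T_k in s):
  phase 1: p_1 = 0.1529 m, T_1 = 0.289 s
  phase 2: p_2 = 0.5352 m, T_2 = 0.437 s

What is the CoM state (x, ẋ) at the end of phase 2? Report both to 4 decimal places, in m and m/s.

phase 1: p=0.1529, T=0.289, ωT=0.912055, cosh=1.445566, sinh=1.043868; start (x,ẋ)=(0.107500, -0.101300) → end (x,ẋ)=(0.053765, -0.295999)
phase 2: p=0.5352, T=0.437, ωT=1.379128, cosh=2.111618, sinh=1.859820; start (x,ẋ)=(0.053765, -0.295999) → end (x,ẋ)=(-0.655844, -3.450777)

x = -0.6558, ẋ = -3.4508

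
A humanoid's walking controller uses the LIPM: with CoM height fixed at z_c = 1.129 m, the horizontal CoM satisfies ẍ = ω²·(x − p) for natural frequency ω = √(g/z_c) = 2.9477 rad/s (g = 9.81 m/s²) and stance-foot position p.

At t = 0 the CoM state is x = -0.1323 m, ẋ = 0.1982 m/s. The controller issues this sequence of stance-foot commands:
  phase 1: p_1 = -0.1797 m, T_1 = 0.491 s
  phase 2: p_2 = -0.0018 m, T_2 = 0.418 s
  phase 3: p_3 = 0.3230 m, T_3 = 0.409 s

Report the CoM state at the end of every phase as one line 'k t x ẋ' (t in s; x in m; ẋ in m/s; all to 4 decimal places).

phase 1: p=-0.1797, T=0.491, ωT=1.447321, cosh=2.243454, sinh=2.008254; start (x,ẋ)=(-0.132300, 0.198200) → end (x,ẋ)=(0.061672, 0.725248)
phase 2: p=-0.0018, T=0.418, ωT=1.232139, cosh=1.860111, sinh=1.568443; start (x,ẋ)=(0.061672, 0.725248) → end (x,ẋ)=(0.502163, 1.642493)
phase 3: p=0.3230, T=0.409, ωT=1.205609, cosh=1.819151, sinh=1.519642; start (x,ẋ)=(0.502163, 1.642493) → end (x,ẋ)=(1.495687, 3.790495)

1 0.4910 0.0617 0.7252
2 0.9090 0.5022 1.6425
3 1.3180 1.4957 3.7905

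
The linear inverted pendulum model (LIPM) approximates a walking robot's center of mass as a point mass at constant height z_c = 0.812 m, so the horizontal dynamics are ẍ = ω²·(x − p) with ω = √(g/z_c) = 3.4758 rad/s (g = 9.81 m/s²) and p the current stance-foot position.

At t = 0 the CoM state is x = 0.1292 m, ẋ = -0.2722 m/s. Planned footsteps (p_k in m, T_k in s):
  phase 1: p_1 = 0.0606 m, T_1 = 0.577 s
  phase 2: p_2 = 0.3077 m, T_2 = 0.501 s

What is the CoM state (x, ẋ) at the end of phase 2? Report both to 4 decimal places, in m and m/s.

x = -0.6230, ẋ = -3.0963

phase 1: p=0.0606, T=0.577, ωT=2.005537, cosh=3.782334, sinh=3.647746; start (x,ẋ)=(0.129200, -0.272200) → end (x,ẋ)=(0.034403, -0.159783)
phase 2: p=0.3077, T=0.501, ωT=1.741376, cosh=2.940233, sinh=2.764954; start (x,ẋ)=(0.034403, -0.159783) → end (x,ẋ)=(-0.622964, -3.096305)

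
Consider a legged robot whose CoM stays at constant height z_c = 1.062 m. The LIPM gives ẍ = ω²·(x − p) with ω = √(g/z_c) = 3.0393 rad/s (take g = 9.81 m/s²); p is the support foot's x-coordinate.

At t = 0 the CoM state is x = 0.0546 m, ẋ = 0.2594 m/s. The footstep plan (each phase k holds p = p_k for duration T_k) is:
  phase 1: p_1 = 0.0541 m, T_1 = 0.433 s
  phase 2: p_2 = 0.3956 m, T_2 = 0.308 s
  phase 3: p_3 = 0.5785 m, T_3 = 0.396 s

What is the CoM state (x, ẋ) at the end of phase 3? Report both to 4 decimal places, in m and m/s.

x = 0.1340, ẋ = -1.0540

phase 1: p=0.0541, T=0.433, ωT=1.316017, cosh=1.998371, sinh=1.730170; start (x,ẋ)=(0.054600, 0.259400) → end (x,ẋ)=(0.202767, 0.521007)
phase 2: p=0.3956, T=0.308, ωT=0.936104, cosh=1.471090, sinh=1.078938; start (x,ẋ)=(0.202767, 0.521007) → end (x,ẋ)=(0.296880, 0.134106)
phase 3: p=0.5785, T=0.396, ωT=1.203563, cosh=1.816045, sinh=1.515922; start (x,ẋ)=(0.296880, 0.134106) → end (x,ẋ)=(0.133954, -1.053977)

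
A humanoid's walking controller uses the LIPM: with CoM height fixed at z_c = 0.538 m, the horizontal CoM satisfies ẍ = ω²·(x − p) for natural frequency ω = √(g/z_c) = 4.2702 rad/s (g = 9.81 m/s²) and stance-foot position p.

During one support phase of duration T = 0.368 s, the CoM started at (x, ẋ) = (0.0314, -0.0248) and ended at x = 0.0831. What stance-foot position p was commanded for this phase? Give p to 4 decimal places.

p = -0.0117

ωT = 4.2702·0.368 = 1.571434; cosh(ωT) = 2.510646, sinh(ωT) = 2.302898
x(T) = p + (x₀−p)·cosh(ωT) + (ẋ₀/ω)·sinh(ωT) ⇒ p·(1 − cosh) = x(T) − x₀·cosh − (ẋ₀/ω)·sinh
numerator   = 0.0831 − (0.0314)·2.510646 − (-0.0248/4.2702)·2.302898 = 0.017640
denominator = 1 − 2.510646 = -1.510646
p = 0.017640 / -1.510646 = -0.0117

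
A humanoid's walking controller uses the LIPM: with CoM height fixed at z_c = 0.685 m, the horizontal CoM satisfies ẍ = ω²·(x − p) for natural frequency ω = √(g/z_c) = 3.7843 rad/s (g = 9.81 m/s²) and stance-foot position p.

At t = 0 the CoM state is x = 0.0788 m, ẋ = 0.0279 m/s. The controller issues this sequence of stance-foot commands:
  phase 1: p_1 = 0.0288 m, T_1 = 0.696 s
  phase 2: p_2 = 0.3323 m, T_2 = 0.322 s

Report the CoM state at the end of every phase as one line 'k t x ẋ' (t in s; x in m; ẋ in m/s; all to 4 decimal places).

phase 1: p=0.0288, T=0.696, ωT=2.633873, cosh=6.999702, sinh=6.927902; start (x,ẋ)=(0.078800, 0.027900) → end (x,ẋ)=(0.429862, 1.506155)
phase 2: p=0.3323, T=0.322, ωT=1.218545, cosh=1.838961, sinh=1.543301; start (x,ẋ)=(0.429862, 1.506155) → end (x,ẋ)=(1.125947, 3.339549)

1 0.6960 0.4299 1.5062
2 1.0180 1.1259 3.3395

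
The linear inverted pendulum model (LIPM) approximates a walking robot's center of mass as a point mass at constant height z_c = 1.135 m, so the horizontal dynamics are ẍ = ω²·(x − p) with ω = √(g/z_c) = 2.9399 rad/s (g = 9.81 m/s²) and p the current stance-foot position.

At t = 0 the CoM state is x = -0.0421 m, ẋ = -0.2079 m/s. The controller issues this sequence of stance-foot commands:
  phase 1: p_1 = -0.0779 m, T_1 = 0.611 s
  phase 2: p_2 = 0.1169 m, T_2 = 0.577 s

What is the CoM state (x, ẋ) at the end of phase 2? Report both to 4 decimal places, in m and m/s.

x = -1.0044, ẋ = -3.2011

phase 1: p=-0.0779, T=0.611, ωT=1.796279, cosh=3.096547, sinh=2.930631; start (x,ẋ)=(-0.042100, -0.207900) → end (x,ẋ)=(-0.174288, -0.335328)
phase 2: p=0.1169, T=0.577, ωT=1.696322, cosh=2.818605, sinh=2.635248; start (x,ẋ)=(-0.174288, -0.335328) → end (x,ẋ)=(-1.004423, -3.201098)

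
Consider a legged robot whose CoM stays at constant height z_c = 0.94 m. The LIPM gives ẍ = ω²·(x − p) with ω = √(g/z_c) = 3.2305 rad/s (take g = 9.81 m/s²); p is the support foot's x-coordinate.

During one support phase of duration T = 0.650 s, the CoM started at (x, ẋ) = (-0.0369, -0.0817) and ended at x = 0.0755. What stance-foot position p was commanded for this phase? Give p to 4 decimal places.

ωT = 3.2305·0.650 = 2.099825; cosh(ωT) = 4.143609, sinh(ωT) = 4.021132
x(T) = p + (x₀−p)·cosh(ωT) + (ẋ₀/ω)·sinh(ωT) ⇒ p·(1 − cosh) = x(T) − x₀·cosh − (ẋ₀/ω)·sinh
numerator   = 0.0755 − (-0.0369)·4.143609 − (-0.0817/3.2305)·4.021132 = 0.330094
denominator = 1 − 4.143609 = -3.143609
p = 0.330094 / -3.143609 = -0.1050

p = -0.1050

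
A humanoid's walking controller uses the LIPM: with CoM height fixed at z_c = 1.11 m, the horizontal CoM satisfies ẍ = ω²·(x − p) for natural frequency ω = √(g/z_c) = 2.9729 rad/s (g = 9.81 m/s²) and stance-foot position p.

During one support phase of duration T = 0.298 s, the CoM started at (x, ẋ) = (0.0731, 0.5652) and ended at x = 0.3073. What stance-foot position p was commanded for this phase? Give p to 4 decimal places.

ωT = 2.9729·0.298 = 0.885924; cosh(ωT) = 1.418779, sinh(ωT) = 1.006446
x(T) = p + (x₀−p)·cosh(ωT) + (ẋ₀/ω)·sinh(ωT) ⇒ p·(1 − cosh) = x(T) − x₀·cosh − (ẋ₀/ω)·sinh
numerator   = 0.3073 − (0.0731)·1.418779 − (0.5652/2.9729)·1.006446 = 0.012244
denominator = 1 − 1.418779 = -0.418779
p = 0.012244 / -0.418779 = -0.0292

p = -0.0292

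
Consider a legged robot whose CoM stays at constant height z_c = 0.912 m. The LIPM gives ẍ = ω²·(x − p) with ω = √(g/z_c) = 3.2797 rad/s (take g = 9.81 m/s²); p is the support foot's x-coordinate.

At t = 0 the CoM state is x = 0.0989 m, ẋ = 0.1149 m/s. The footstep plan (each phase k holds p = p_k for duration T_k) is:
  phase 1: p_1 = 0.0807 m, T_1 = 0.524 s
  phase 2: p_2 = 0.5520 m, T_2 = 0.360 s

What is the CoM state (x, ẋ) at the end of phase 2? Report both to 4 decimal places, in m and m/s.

x = 0.1951, ẋ = -0.6927

phase 1: p=0.0807, T=0.524, ωT=1.718563, cosh=2.877916, sinh=2.698592; start (x,ẋ)=(0.098900, 0.114900) → end (x,ẋ)=(0.227620, 0.491753)
phase 2: p=0.5520, T=0.360, ωT=1.180692, cosh=1.781847, sinh=1.474780; start (x,ẋ)=(0.227620, 0.491753) → end (x,ẋ)=(0.195130, -0.692746)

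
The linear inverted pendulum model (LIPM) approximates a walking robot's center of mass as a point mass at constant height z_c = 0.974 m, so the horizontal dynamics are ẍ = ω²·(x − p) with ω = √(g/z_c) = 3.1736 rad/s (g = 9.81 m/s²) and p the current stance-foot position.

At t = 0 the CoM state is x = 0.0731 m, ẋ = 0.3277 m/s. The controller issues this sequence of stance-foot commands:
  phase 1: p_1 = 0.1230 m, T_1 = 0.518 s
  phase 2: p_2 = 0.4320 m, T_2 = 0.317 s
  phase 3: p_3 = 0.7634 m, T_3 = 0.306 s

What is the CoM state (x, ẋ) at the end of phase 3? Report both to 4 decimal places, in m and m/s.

x = 0.1210, ẋ = -1.4917

phase 1: p=0.1230, T=0.518, ωT=1.643925, cosh=2.684331, sinh=2.491111; start (x,ẋ)=(0.073100, 0.327700) → end (x,ẋ)=(0.246279, 0.485156)
phase 2: p=0.4320, T=0.317, ωT=1.006031, cosh=1.550197, sinh=1.184529; start (x,ẋ)=(0.246279, 0.485156) → end (x,ẋ)=(0.325179, 0.053923)
phase 3: p=0.7634, T=0.306, ωT=0.971122, cosh=1.509781, sinh=1.131123; start (x,ẋ)=(0.325179, 0.053923) → end (x,ẋ)=(0.121000, -1.491687)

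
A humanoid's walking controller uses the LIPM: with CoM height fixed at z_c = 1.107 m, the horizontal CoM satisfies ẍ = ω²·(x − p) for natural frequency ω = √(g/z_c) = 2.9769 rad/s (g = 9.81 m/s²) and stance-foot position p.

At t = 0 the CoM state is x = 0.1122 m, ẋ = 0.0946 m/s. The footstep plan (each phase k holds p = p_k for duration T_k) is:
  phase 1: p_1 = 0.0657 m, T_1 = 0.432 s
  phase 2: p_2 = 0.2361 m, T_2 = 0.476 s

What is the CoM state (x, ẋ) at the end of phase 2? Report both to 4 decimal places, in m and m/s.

x = 0.4487, ẋ = 0.7528

phase 1: p=0.0657, T=0.432, ωT=1.286021, cosh=1.947364, sinh=1.670996; start (x,ẋ)=(0.112200, 0.094600) → end (x,ẋ)=(0.209353, 0.415530)
phase 2: p=0.2361, T=0.476, ωT=1.417004, cosh=2.183593, sinh=1.941153; start (x,ẋ)=(0.209353, 0.415530) → end (x,ẋ)=(0.448652, 0.752789)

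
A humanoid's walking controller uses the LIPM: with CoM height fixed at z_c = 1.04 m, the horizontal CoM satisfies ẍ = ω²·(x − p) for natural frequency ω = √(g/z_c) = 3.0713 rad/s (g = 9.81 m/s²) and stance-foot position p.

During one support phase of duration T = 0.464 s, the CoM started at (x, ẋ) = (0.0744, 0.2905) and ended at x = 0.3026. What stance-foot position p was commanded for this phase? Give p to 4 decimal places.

p = 0.0386

ωT = 3.0713·0.464 = 1.425083; cosh(ωT) = 2.199346, sinh(ωT) = 1.958858
x(T) = p + (x₀−p)·cosh(ωT) + (ẋ₀/ω)·sinh(ωT) ⇒ p·(1 − cosh) = x(T) − x₀·cosh − (ẋ₀/ω)·sinh
numerator   = 0.3026 − (0.0744)·2.199346 − (0.2905/3.0713)·1.958858 = -0.046311
denominator = 1 − 2.199346 = -1.199346
p = -0.046311 / -1.199346 = 0.0386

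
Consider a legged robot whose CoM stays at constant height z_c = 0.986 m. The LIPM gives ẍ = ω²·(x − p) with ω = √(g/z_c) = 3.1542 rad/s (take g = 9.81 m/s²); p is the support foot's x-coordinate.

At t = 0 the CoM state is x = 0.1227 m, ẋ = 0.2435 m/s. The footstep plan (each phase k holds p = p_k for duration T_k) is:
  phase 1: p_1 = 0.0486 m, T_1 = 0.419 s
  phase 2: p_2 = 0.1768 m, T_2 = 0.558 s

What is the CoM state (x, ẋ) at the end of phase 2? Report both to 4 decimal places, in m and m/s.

x = 1.4418, ẋ = 4.0602

phase 1: p=0.0486, T=0.419, ωT=1.321610, cosh=2.008079, sinh=1.741373; start (x,ẋ)=(0.122700, 0.243500) → end (x,ẋ)=(0.331830, 0.895972)
phase 2: p=0.1768, T=0.558, ωT=1.760044, cosh=2.992364, sinh=2.820327; start (x,ẋ)=(0.331830, 0.895972) → end (x,ẋ)=(1.441840, 4.060204)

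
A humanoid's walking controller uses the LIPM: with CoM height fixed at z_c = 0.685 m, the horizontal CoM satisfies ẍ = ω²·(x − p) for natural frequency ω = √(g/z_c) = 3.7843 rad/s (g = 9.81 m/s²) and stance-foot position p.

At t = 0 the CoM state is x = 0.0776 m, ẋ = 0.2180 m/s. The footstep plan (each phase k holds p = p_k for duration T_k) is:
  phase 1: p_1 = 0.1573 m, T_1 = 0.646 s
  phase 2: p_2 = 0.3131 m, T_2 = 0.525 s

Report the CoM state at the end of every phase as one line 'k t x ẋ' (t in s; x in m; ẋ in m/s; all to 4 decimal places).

1 0.6460 0.0240 -0.4593
2 1.1710 -1.1949 -5.6198

phase 1: p=0.1573, T=0.646, ωT=2.444658, cosh=5.806680, sinh=5.719924; start (x,ẋ)=(0.077600, 0.218000) → end (x,ẋ)=(0.024012, -0.459323)
phase 2: p=0.3131, T=0.525, ωT=1.986758, cosh=3.714495, sinh=3.577356; start (x,ẋ)=(0.024012, -0.459323) → end (x,ẋ)=(-1.194921, -5.619765)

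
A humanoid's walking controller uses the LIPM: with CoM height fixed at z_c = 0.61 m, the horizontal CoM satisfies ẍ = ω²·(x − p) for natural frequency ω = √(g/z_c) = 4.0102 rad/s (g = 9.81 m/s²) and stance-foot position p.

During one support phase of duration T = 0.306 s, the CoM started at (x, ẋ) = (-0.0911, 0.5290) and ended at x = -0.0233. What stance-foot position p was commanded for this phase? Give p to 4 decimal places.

ωT = 4.0102·0.306 = 1.227121; cosh(ωT) = 1.852265, sinh(ωT) = 1.559130
x(T) = p + (x₀−p)·cosh(ωT) + (ẋ₀/ω)·sinh(ωT) ⇒ p·(1 − cosh) = x(T) − x₀·cosh − (ẋ₀/ω)·sinh
numerator   = -0.0233 − (-0.0911)·1.852265 − (0.5290/4.0102)·1.559130 = -0.060229
denominator = 1 − 1.852265 = -0.852265
p = -0.060229 / -0.852265 = 0.0707

p = 0.0707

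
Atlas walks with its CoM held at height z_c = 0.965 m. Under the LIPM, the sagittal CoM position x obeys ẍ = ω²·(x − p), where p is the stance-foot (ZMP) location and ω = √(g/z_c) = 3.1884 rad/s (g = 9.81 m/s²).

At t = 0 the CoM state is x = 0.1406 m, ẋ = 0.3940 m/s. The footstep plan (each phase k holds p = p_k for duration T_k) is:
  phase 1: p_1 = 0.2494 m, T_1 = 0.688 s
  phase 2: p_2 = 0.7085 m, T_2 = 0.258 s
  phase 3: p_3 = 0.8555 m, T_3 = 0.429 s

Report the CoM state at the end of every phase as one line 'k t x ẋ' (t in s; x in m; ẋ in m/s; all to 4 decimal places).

phase 1: p=0.2494, T=0.688, ωT=2.193619, cosh=4.539561, sinh=4.428049; start (x,ẋ)=(0.140600, 0.394000) → end (x,ẋ)=(0.302683, 0.252506)
phase 2: p=0.7085, T=0.258, ωT=0.822607, cosh=1.357856, sinh=0.918571; start (x,ẋ)=(0.302683, 0.252506) → end (x,ẋ)=(0.230205, -0.845679)
phase 3: p=0.8555, T=0.429, ωT=1.367824, cosh=2.090728, sinh=1.836067; start (x,ẋ)=(0.230205, -0.845679) → end (x,ẋ)=(-0.938813, -5.428634)

1 0.6880 0.3027 0.2525
2 0.9460 0.2302 -0.8457
3 1.3750 -0.9388 -5.4286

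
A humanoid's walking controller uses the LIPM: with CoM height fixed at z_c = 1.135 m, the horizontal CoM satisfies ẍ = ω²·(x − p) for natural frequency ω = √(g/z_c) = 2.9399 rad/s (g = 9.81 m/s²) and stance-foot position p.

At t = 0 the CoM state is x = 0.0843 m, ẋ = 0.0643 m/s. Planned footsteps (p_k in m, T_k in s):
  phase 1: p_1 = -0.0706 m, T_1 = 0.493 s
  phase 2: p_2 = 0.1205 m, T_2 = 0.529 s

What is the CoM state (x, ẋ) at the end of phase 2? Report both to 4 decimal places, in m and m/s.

phase 1: p=-0.0706, T=0.493, ωT=1.449371, cosh=2.247575, sinh=2.012857; start (x,ẋ)=(0.084300, 0.064300) → end (x,ẋ)=(0.321574, 1.061155)
phase 2: p=0.1205, T=0.529, ωT=1.555207, cosh=2.473606, sinh=2.262461; start (x,ẋ)=(0.321574, 1.061155) → end (x,ẋ)=(1.434511, 3.962303)

x = 1.4345, ẋ = 3.9623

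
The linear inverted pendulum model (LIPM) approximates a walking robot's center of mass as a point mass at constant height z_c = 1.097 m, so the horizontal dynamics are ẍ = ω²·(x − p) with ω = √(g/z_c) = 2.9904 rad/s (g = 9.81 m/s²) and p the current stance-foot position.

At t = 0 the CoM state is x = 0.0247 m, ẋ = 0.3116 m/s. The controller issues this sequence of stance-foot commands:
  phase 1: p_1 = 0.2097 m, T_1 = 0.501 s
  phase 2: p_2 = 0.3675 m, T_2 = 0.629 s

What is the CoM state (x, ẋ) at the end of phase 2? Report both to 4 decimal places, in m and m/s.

x = -1.3526, ẋ = -5.0424

phase 1: p=0.2097, T=0.501, ωT=1.498190, cosh=2.348560, sinh=2.125026; start (x,ẋ)=(0.024700, 0.311600) → end (x,ẋ)=(-0.003356, -0.443804)
phase 2: p=0.3675, T=0.629, ωT=1.880962, cosh=3.356127, sinh=3.203683; start (x,ẋ)=(-0.003356, -0.443804) → end (x,ẋ)=(-1.352596, -5.042369)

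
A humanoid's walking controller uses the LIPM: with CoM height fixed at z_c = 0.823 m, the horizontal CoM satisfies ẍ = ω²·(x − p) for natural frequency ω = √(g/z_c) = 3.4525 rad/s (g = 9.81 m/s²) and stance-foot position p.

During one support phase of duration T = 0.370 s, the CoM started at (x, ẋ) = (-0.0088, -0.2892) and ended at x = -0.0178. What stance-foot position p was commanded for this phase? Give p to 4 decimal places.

p = -0.1477

ωT = 3.4525·0.370 = 1.277425; cosh(ωT) = 1.933072, sinh(ωT) = 1.654318
x(T) = p + (x₀−p)·cosh(ωT) + (ẋ₀/ω)·sinh(ωT) ⇒ p·(1 − cosh) = x(T) − x₀·cosh − (ẋ₀/ω)·sinh
numerator   = -0.0178 − (-0.0088)·1.933072 − (-0.2892/3.4525)·1.654318 = 0.137786
denominator = 1 − 1.933072 = -0.933072
p = 0.137786 / -0.933072 = -0.1477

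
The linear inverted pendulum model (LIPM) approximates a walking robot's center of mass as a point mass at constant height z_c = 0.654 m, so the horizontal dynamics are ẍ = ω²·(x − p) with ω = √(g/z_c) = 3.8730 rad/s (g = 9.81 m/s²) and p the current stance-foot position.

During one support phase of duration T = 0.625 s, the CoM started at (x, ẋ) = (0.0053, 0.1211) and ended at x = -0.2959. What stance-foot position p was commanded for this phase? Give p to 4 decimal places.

ωT = 3.8730·0.625 = 2.420625; cosh(ωT) = 5.670878, sinh(ωT) = 5.582012
x(T) = p + (x₀−p)·cosh(ωT) + (ẋ₀/ω)·sinh(ωT) ⇒ p·(1 − cosh) = x(T) − x₀·cosh − (ẋ₀/ω)·sinh
numerator   = -0.2959 − (0.0053)·5.670878 − (0.1211/3.8730)·5.582012 = -0.500493
denominator = 1 − 5.670878 = -4.670878
p = -0.500493 / -4.670878 = 0.1072

p = 0.1072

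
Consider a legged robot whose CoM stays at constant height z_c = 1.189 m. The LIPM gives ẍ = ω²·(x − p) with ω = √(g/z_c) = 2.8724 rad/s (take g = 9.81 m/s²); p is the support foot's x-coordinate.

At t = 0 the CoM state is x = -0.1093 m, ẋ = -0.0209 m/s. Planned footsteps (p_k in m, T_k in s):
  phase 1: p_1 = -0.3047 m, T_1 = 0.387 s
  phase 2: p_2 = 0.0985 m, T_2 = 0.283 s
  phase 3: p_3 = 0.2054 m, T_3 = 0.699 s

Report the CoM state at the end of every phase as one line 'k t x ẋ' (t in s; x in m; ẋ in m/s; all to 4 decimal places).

1 0.3870 0.0145 0.7254
2 0.6700 0.2139 0.7601
3 1.3690 1.2051 2.9703

phase 1: p=-0.3047, T=0.387, ωT=1.111619, cosh=1.684150, sinh=1.355124; start (x,ẋ)=(-0.109300, -0.020900) → end (x,ẋ)=(0.014523, 0.725388)
phase 2: p=0.0985, T=0.283, ωT=0.812889, cosh=1.348993, sinh=0.905419; start (x,ẋ)=(0.014523, 0.725388) → end (x,ẋ)=(0.213867, 0.760142)
phase 3: p=0.2054, T=0.699, ωT=2.007808, cosh=3.790628, sinh=3.656345; start (x,ẋ)=(0.213867, 0.760142) → end (x,ẋ)=(1.205098, 2.970342)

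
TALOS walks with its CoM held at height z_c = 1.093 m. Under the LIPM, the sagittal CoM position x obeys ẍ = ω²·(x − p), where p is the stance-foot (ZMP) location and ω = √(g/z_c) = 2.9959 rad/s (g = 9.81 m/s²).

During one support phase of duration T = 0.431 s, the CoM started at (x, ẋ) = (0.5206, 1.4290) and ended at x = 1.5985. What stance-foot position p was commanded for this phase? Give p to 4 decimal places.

p = 0.2319

ωT = 2.9959·0.431 = 1.291233; cosh(ωT) = 1.956100, sinh(ωT) = 1.681168
x(T) = p + (x₀−p)·cosh(ωT) + (ẋ₀/ω)·sinh(ωT) ⇒ p·(1 − cosh) = x(T) − x₀·cosh − (ẋ₀/ω)·sinh
numerator   = 1.5985 − (0.5206)·1.956100 − (1.4290/2.9959)·1.681168 = -0.221738
denominator = 1 − 1.956100 = -0.956100
p = -0.221738 / -0.956100 = 0.2319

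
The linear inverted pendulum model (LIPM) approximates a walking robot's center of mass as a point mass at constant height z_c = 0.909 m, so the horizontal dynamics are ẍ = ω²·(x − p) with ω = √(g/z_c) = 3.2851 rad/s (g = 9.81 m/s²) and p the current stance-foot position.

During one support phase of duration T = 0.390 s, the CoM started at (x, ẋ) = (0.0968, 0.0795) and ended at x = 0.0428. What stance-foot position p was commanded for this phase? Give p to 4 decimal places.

p = 0.1971

ωT = 3.2851·0.390 = 1.281189; cosh(ωT) = 1.939313, sinh(ωT) = 1.661606
x(T) = p + (x₀−p)·cosh(ωT) + (ẋ₀/ω)·sinh(ωT) ⇒ p·(1 − cosh) = x(T) − x₀·cosh − (ẋ₀/ω)·sinh
numerator   = 0.0428 − (0.0968)·1.939313 − (0.0795/3.2851)·1.661606 = -0.185137
denominator = 1 − 1.939313 = -0.939313
p = -0.185137 / -0.939313 = 0.1971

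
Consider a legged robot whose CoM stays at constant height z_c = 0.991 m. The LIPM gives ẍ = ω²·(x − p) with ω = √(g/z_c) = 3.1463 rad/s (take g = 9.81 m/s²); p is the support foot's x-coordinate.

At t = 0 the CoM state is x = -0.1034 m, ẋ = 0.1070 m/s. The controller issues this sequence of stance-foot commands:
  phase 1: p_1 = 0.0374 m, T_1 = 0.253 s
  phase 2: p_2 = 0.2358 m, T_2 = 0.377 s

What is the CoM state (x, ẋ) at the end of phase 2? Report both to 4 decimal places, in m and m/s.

phase 1: p=0.0374, T=0.253, ωT=0.796014, cosh=1.333905, sinh=0.882782; start (x,ẋ)=(-0.103400, 0.107000) → end (x,ẋ)=(-0.120392, -0.248344)
phase 2: p=0.2358, T=0.377, ωT=1.186155, cosh=1.789930, sinh=1.484537; start (x,ẋ)=(-0.120392, -0.248344) → end (x,ẋ)=(-0.518936, -2.108219)

x = -0.5189, ẋ = -2.1082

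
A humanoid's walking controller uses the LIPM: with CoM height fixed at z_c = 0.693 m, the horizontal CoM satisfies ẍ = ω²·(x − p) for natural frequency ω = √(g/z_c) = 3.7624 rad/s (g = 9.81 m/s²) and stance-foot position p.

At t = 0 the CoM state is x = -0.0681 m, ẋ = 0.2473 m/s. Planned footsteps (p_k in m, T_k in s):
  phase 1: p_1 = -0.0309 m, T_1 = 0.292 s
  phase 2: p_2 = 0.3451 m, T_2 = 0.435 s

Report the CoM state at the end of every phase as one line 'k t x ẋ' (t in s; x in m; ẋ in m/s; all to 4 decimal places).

phase 1: p=-0.0309, T=0.292, ωT=1.098621, cosh=1.666678, sinh=1.333348; start (x,ẋ)=(-0.068100, 0.247300) → end (x,ẋ)=(-0.005260, 0.225552)
phase 2: p=0.3451, T=0.435, ωT=1.636644, cosh=2.666265, sinh=2.471633; start (x,ẋ)=(-0.005260, 0.225552) → end (x,ẋ)=(-0.440882, -2.656714)

1 0.2920 -0.0053 0.2256
2 0.7270 -0.4409 -2.6567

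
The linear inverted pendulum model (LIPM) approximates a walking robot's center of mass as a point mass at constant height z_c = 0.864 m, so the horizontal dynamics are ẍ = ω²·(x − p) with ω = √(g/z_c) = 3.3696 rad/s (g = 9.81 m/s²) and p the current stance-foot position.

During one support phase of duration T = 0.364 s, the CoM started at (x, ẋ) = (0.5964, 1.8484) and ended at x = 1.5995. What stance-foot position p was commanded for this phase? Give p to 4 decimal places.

p = 0.4221

ωT = 3.3696·0.364 = 1.226534; cosh(ωT) = 1.851350, sinh(ωT) = 1.558043
x(T) = p + (x₀−p)·cosh(ωT) + (ẋ₀/ω)·sinh(ωT) ⇒ p·(1 − cosh) = x(T) − x₀·cosh − (ẋ₀/ω)·sinh
numerator   = 1.5995 − (0.5964)·1.851350 − (1.8484/3.3696)·1.558043 = -0.359313
denominator = 1 − 1.851350 = -0.851350
p = -0.359313 / -0.851350 = 0.4221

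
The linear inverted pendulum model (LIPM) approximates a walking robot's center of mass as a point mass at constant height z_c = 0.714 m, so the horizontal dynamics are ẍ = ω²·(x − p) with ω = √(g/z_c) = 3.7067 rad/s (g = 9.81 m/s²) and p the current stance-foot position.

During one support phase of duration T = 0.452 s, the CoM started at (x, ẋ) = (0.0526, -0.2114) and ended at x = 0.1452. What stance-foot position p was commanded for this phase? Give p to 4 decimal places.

p = -0.0832

ωT = 3.7067·0.452 = 1.675428; cosh(ωT) = 2.764155, sinh(ωT) = 2.576927
x(T) = p + (x₀−p)·cosh(ωT) + (ẋ₀/ω)·sinh(ωT) ⇒ p·(1 − cosh) = x(T) − x₀·cosh − (ẋ₀/ω)·sinh
numerator   = 0.1452 − (0.0526)·2.764155 − (-0.2114/3.7067)·2.576927 = 0.146772
denominator = 1 − 2.764155 = -1.764155
p = 0.146772 / -1.764155 = -0.0832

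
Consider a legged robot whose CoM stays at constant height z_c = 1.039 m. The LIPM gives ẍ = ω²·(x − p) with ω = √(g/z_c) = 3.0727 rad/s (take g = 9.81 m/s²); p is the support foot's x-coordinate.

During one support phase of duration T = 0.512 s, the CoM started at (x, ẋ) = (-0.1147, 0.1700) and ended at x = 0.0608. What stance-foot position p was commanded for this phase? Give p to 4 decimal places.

p = -0.1463

ωT = 3.0727·0.512 = 1.573222; cosh(ωT) = 2.514769, sinh(ωT) = 2.307393
x(T) = p + (x₀−p)·cosh(ωT) + (ẋ₀/ω)·sinh(ωT) ⇒ p·(1 − cosh) = x(T) − x₀·cosh − (ẋ₀/ω)·sinh
numerator   = 0.0608 − (-0.1147)·2.514769 − (0.1700/3.0727)·2.307393 = 0.221585
denominator = 1 − 2.514769 = -1.514769
p = 0.221585 / -1.514769 = -0.1463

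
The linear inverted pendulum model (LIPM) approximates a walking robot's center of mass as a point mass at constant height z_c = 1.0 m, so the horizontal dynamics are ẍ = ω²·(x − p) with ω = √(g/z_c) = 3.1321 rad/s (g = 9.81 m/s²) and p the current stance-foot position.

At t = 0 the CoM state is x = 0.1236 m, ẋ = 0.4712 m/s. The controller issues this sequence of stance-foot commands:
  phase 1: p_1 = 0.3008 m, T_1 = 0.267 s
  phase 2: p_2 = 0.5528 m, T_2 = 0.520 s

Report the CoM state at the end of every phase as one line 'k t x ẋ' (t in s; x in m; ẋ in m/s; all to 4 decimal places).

phase 1: p=0.3008, T=0.267, ωT=0.836271, cosh=1.370534, sinh=0.937211; start (x,ẋ)=(0.123600, 0.471200) → end (x,ẋ)=(0.198937, 0.125636)
phase 2: p=0.5528, T=0.520, ωT=1.628692, cosh=2.646695, sinh=2.450509; start (x,ẋ)=(0.198937, 0.125636) → end (x,ẋ)=(-0.285470, -2.383459)

1 0.2670 0.1989 0.1256
2 0.7870 -0.2855 -2.3835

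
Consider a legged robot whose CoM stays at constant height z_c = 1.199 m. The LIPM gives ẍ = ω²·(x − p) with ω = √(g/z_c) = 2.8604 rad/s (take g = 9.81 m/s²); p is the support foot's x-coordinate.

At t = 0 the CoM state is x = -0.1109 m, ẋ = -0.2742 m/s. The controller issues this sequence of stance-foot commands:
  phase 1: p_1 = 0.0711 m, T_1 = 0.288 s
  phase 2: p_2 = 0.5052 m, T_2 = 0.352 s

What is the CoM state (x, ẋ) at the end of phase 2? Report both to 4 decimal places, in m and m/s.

phase 1: p=0.0711, T=0.288, ωT=0.823795, cosh=1.358948, sinh=0.920185; start (x,ẋ)=(-0.110900, -0.274200) → end (x,ẋ)=(-0.264438, -0.851665)
phase 2: p=0.5052, T=0.352, ωT=1.006861, cosh=1.551180, sinh=1.185816; start (x,ẋ)=(-0.264438, -0.851665) → end (x,ẋ)=(-1.041716, -3.931627)

x = -1.0417, ẋ = -3.9316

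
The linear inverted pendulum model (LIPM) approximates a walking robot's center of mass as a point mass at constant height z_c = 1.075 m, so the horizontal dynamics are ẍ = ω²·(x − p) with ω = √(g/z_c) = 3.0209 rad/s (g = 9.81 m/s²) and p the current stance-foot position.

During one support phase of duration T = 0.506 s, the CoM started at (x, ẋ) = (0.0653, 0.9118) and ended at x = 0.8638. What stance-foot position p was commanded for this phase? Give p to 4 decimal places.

p = -0.0303

ωT = 3.0209·0.506 = 1.528575; cosh(ωT) = 2.414223, sinh(ωT) = 2.197379
x(T) = p + (x₀−p)·cosh(ωT) + (ẋ₀/ω)·sinh(ωT) ⇒ p·(1 − cosh) = x(T) − x₀·cosh − (ẋ₀/ω)·sinh
numerator   = 0.8638 − (0.0653)·2.414223 − (0.9118/3.0209)·2.197379 = 0.042915
denominator = 1 − 2.414223 = -1.414223
p = 0.042915 / -1.414223 = -0.0303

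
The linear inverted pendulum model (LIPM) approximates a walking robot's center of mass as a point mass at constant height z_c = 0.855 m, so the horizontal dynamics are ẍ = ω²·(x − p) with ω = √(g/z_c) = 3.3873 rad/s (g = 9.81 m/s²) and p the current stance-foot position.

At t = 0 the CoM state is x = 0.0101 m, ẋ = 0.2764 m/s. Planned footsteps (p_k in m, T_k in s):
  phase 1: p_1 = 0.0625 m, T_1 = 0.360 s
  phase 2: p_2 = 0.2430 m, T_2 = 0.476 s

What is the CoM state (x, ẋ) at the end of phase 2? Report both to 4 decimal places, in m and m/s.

phase 1: p=0.0625, T=0.360, ωT=1.219428, cosh=1.840325, sinh=1.544926; start (x,ẋ)=(0.010100, 0.276400) → end (x,ẋ)=(0.092131, 0.234450)
phase 2: p=0.2430, T=0.476, ωT=1.612355, cosh=2.607012, sinh=2.407594; start (x,ẋ)=(0.092131, 0.234450) → end (x,ẋ)=(0.016324, -0.619158)

x = 0.0163, ẋ = -0.6192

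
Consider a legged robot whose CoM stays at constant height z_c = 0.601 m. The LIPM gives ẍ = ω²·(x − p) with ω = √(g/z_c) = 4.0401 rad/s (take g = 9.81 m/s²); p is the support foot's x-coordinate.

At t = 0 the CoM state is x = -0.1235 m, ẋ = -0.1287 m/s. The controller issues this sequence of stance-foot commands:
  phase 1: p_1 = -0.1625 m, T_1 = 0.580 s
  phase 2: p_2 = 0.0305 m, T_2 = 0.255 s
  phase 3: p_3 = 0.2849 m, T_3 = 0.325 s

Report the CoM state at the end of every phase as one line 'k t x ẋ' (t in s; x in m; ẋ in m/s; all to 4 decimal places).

1 0.5800 -0.1219 0.1366
2 0.8350 -0.1689 -0.5369
3 1.1600 -0.8487 -4.2311

phase 1: p=-0.1625, T=0.580, ωT=2.343258, cosh=5.255564, sinh=5.159550; start (x,ẋ)=(-0.123500, -0.128700) → end (x,ẋ)=(-0.121894, 0.136568)
phase 2: p=0.0305, T=0.255, ωT=1.030226, cosh=1.579312, sinh=1.222386; start (x,ẋ)=(-0.121894, 0.136568) → end (x,ẋ)=(-0.168857, -0.536923)
phase 3: p=0.2849, T=0.325, ωT=1.313033, cosh=1.993216, sinh=1.724213; start (x,ẋ)=(-0.168857, -0.536923) → end (x,ẋ)=(-0.848681, -4.231072)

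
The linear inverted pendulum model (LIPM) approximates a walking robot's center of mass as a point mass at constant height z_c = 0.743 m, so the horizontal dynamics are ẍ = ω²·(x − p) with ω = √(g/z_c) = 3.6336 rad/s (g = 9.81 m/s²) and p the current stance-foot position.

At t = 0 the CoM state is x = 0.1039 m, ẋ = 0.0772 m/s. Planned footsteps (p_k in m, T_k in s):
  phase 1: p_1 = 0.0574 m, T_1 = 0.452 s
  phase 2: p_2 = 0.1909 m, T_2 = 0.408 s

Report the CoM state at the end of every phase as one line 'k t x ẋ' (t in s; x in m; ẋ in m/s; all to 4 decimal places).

phase 1: p=0.0574, T=0.452, ωT=1.642387, cosh=2.680504, sinh=2.486987; start (x,ẋ)=(0.103900, 0.077200) → end (x,ẋ)=(0.234882, 0.627142)
phase 2: p=0.1909, T=0.408, ωT=1.482509, cosh=2.315524, sinh=2.088457; start (x,ẋ)=(0.234882, 0.627142) → end (x,ẋ)=(0.653200, 1.785928)

1 0.4520 0.2349 0.6271
2 0.8600 0.6532 1.7859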